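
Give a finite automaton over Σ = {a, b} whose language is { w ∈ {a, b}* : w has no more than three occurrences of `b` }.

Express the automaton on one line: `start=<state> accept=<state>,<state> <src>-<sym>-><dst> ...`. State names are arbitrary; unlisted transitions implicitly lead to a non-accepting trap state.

start=S0 accept=S0,S1,S2,S3 S0-a->S0 S0-b->S1 S1-a->S1 S1-b->S2 S2-a->S2 S2-b->S3 S3-a->S3 S3-b->S4 S4-a->S4 S4-b->S4

Only the number of `b`s matters, and only up to 4. Make a chain S0 → S1 → S2 → S3 → S4 advanced by each `b` (with S4 absorbing); every other symbol self-loops. The accepting set is {S0, S1, S2, S3}.
        a   b  
>* S0   S0  S1 
 * S1   S1  S2 
 * S2   S2  S3 
 * S3   S3  S4 
   S4   S4  S4 
(> = start, * = accepting)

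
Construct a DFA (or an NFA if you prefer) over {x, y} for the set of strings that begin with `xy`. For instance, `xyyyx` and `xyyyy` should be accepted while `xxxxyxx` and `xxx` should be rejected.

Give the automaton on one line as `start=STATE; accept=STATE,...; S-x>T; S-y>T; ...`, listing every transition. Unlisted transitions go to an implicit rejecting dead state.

Check the first 2 symbols one by one: s0 through s1 record how many have matched `xy` so far; any wrong symbol goes to the dead state s3. After all 2 match we enter the accepting sink s2.
4 states suffice.
        x   y  
>  s0   s1  s3 
   s1   s3  s2 
 * s2   s2  s2 
   s3   s3  s3 
(> = start, * = accepting)

start=s0; accept=s2; s0-x>s1; s0-y>s3; s1-x>s3; s1-y>s2; s2-x>s2; s2-y>s2; s3-x>s3; s3-y>s3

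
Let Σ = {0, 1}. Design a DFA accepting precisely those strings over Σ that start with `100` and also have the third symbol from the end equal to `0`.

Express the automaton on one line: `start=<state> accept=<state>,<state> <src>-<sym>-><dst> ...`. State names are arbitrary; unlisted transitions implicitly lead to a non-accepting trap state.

Handle the two conditions separately and then intersect. One (5 states) tracks whether the input so far still matches the prefix `100`; the other (15 states) tracks the last 3 symbols read. Each combined state is a pair, one component from each; accept when both components accept.
23 states suffice.
       0  1 
>  A   B  C 
   B   D  E 
   C   F  G 
   D   H  I 
   E   J  K 
   F   L  M 
   G   N  O 
   H   H  I 
   I   J  K 
   J   P  M 
   K   N  O 
   L   Q  R 
   M   J  K 
   N   P  M 
   O   N  O 
   P   H  I 
 * Q   Q  R 
 * R   S  T 
 * S   L  U 
 * T   V  W 
   U   S  T 
   V   L  U 
   W   V  W 
(> = start, * = accepting)

start=A accept=Q,R,S,T A-0->B A-1->C B-0->D B-1->E C-0->F C-1->G D-0->H D-1->I E-0->J E-1->K F-0->L F-1->M G-0->N G-1->O H-0->H H-1->I I-0->J I-1->K J-0->P J-1->M K-0->N K-1->O L-0->Q L-1->R M-0->J M-1->K N-0->P N-1->M O-0->N O-1->O P-0->H P-1->I Q-0->Q Q-1->R R-0->S R-1->T S-0->L S-1->U T-0->V T-1->W U-0->S U-1->T V-0->L V-1->U W-0->V W-1->W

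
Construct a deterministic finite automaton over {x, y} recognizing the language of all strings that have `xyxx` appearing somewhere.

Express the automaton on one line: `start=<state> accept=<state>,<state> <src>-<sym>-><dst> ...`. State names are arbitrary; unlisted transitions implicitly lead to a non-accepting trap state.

States s0..s3 record the length of the longest prefix of `xyxx` that matches the current input suffix. Reaching s4 means `xyxx` has been seen, and we stay there forever. Accept from s4.
With 5 states:
        x   y  
>  s0   s1  s0 
   s1   s1  s2 
   s2   s3  s0 
   s3   s4  s2 
 * s4   s4  s4 
(> = start, * = accepting)

start=s0 accept=s4 s0-x->s1 s0-y->s0 s1-x->s1 s1-y->s2 s2-x->s3 s2-y->s0 s3-x->s4 s3-y->s2 s4-x->s4 s4-y->s4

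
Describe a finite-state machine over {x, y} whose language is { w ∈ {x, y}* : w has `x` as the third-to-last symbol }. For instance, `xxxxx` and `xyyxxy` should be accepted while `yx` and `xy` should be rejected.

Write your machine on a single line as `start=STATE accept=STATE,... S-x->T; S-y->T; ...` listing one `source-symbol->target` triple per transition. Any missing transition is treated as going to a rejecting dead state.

start=q0; accept=q7,q8,q9,q10; q0-x->q1; q0-y->q2; q1-x->q3; q1-y->q4; q2-x->q5; q2-y->q6; q3-x->q7; q3-y->q8; q4-x->q9; q4-y->q10; q5-x->q11; q5-y->q12; q6-x->q13; q6-y->q14; q7-x->q7; q7-y->q8; q8-x->q9; q8-y->q10; q9-x->q11; q9-y->q12; q10-x->q13; q10-y->q14; q11-x->q7; q11-y->q8; q12-x->q9; q12-y->q10; q13-x->q11; q13-y->q12; q14-x->q13; q14-y->q14

A DFA must remember the last 3 symbols (since which symbol is third-to-last isn't known until the input ends). Use one state per possible window of the last ≤3 symbols; accept from those whose window starts with `x`.
With 15 states:
          x    y  
>  q0     q1   q2 
   q1     q3   q4 
   q2     q5   q6 
   q3     q7   q8 
   q4     q9  q10 
   q5    q11  q12 
   q6    q13  q14 
 * q7     q7   q8 
 * q8     q9  q10 
 * q9    q11  q12 
 * q10   q13  q14 
   q11    q7   q8 
   q12    q9  q10 
   q13   q11  q12 
   q14   q13  q14 
(> = start, * = accepting)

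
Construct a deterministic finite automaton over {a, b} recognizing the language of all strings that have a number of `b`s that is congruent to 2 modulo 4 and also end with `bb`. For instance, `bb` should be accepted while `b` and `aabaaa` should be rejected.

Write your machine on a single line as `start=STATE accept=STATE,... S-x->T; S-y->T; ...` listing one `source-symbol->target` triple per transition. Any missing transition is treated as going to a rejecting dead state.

start=S0; accept=S3; S0-a->S0; S0-b->S1; S1-a->S2; S1-b->S3; S2-a->S2; S2-b->S4; S3-a->S4; S3-b->S5; S4-a->S4; S4-b->S5; S5-a->S5; S5-b->S0

Build one automaton per condition and run them in lockstep. The first has 4 states tracking the count of `b`s modulo 4; the second has 3 states tracking how much of the suffix `bb` has currently been matched. A product state is a pair (one from each), accepting exactly when both do. Minimizing collapses redundant product states.
With 6 states:
        a   b  
>  S0   S0  S1 
   S1   S2  S3 
   S2   S2  S4 
 * S3   S4  S5 
   S4   S4  S5 
   S5   S5  S0 
(> = start, * = accepting)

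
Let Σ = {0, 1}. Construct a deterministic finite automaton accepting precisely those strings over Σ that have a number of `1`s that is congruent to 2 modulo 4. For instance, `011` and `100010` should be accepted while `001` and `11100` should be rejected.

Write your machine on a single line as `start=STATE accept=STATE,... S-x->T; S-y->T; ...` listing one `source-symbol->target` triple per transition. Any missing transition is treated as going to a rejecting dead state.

Keep the running count of `1`s modulo 4: each `1` advances along the cycle s0 → s1 → s2 → s3 → s0 while other symbols loop. Accept at s2.
A 4-state machine:
        0   1  
>  s0   s0  s1 
   s1   s1  s2 
 * s2   s2  s3 
   s3   s3  s0 
(> = start, * = accepting)

start=s0; accept=s2; s0-0->s0; s0-1->s1; s1-0->s1; s1-1->s2; s2-0->s2; s2-1->s3; s3-0->s3; s3-1->s0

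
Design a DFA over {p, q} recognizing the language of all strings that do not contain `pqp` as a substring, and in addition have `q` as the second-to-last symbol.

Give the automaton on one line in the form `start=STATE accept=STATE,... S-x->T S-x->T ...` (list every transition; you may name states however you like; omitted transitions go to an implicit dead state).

Run two small machines in parallel and take their product. One (4 states) tracks partial matches of the forbidden pattern `pqp`; the other (7 states) tracks the last 2 symbols read. Each combined state is a pair, one component from each; accept when both components accept.
       p  q 
>  A   B  C 
   B   D  E 
   C   F  G 
   D   D  E 
   E   H  G 
 * F   D  E 
 * G   F  G 
   H   I  J 
   I   I  J 
   J   H  K 
   K   H  K 
(> = start, * = accepting)

start=A accept=F,G A-p->B A-q->C B-p->D B-q->E C-p->F C-q->G D-p->D D-q->E E-p->H E-q->G F-p->D F-q->E G-p->F G-q->G H-p->I H-q->J I-p->I I-q->J J-p->H J-q->K K-p->H K-q->K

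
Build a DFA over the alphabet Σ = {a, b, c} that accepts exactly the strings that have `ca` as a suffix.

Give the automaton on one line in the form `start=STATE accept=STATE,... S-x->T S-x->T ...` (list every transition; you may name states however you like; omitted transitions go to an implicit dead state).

start=S0 accept=S2 S0-a->S0 S0-b->S0 S0-c->S1 S1-a->S2 S1-b->S0 S1-c->S1 S2-a->S0 S2-b->S0 S2-c->S1

Remember how much of `ca` the current input suffix matches. State S0 means no match yet; S1 means the last symbol is `c`; S2 means the last 2 symbols are `ca`. Only S2 accepts. On a mismatch, fall back to the longest proper suffix that is still a prefix of `ca`.
With 3 states:
        a   b   c  
>  S0   S0  S0  S1 
   S1   S2  S0  S1 
 * S2   S0  S0  S1 
(> = start, * = accepting)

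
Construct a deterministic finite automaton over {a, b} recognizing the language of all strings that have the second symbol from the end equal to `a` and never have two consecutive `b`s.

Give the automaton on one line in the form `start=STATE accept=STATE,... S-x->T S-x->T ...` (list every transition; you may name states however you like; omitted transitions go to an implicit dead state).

Run two small machines in parallel and take their product. The first has 7 states tracking the last 2 symbols read; the second has 3 states tracking partial matches of the forbidden pattern `bb`. A product state is a pair (one from each), accepting exactly when both do. Minimizing collapses redundant product states.
6 states suffice.
        a   b  
>  q0   q1  q2 
   q1   q3  q4 
   q2   q1  q5 
 * q3   q3  q4 
 * q4   q1  q5 
   q5   q5  q5 
(> = start, * = accepting)

start=q0 accept=q3,q4 q0-a->q1 q0-b->q2 q1-a->q3 q1-b->q4 q2-a->q1 q2-b->q5 q3-a->q3 q3-b->q4 q4-a->q1 q4-b->q5 q5-a->q5 q5-b->q5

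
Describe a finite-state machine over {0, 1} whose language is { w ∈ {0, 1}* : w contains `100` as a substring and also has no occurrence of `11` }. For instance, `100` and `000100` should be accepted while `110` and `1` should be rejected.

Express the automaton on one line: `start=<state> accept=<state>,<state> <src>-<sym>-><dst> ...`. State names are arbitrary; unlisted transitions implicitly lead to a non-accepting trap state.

Build one automaton per condition and run them in lockstep. The first has 4 states tracking whether and how much of `100` has been seen; the second has 3 states tracking partial matches of the forbidden pattern `11`. A product state is a pair (one from each), accepting exactly when both do. After merging equivalent states the machine shrinks.
With 6 states:
        0   1  
>  q0   q0  q1 
   q1   q2  q3 
   q2   q4  q1 
   q3   q3  q3 
 * q4   q4  q5 
 * q5   q4  q3 
(> = start, * = accepting)

start=q0 accept=q4,q5 q0-0->q0 q0-1->q1 q1-0->q2 q1-1->q3 q2-0->q4 q2-1->q1 q3-0->q3 q3-1->q3 q4-0->q4 q4-1->q5 q5-0->q4 q5-1->q3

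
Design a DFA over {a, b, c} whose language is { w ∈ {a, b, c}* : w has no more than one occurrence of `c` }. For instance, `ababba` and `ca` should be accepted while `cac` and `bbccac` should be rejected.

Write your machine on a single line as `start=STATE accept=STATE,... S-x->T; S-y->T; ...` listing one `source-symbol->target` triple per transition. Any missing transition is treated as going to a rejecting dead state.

start=q0; accept=q0,q1; q0-a->q0; q0-b->q0; q0-c->q1; q1-a->q1; q1-b->q1; q1-c->q2; q2-a->q2; q2-b->q2; q2-c->q2

Count `c`s, saturating at 2: state q0 means no `c` yet, q1 means one `c` seen, q2 means more than one. Each `c` increments (capped at q2); other symbols loop. Accept from {q0, q1}.
3 states suffice.
        a   b   c  
>* q0   q0  q0  q1 
 * q1   q1  q1  q2 
   q2   q2  q2  q2 
(> = start, * = accepting)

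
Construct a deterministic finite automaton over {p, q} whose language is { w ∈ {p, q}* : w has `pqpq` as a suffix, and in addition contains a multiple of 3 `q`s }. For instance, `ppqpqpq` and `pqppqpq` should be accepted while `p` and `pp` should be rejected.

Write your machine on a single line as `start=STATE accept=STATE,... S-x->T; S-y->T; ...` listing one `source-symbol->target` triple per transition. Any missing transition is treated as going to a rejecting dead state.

Run two small machines in parallel and take their product. One (5 states) tracks how much of the suffix `pqpq` has currently been matched; the other (3 states) tracks the count of `q`s modulo 3. Each combined state is a pair, one component from each; accept when both components accept.
With 15 states:
          p    q  
>  S0     S1   S2 
   S1     S1   S3 
   S2     S4   S5 
   S3     S6   S5 
   S4     S4   S7 
   S5     S8   S0 
   S6     S4   S9 
   S7    S10   S0 
   S8     S8  S11 
   S9    S10   S0 
   S10    S8  S12 
   S11   S13   S2 
 * S12   S13   S2 
   S13    S1  S14 
   S14    S6   S5 
(> = start, * = accepting)

start=S0; accept=S12; S0-p->S1; S0-q->S2; S1-p->S1; S1-q->S3; S2-p->S4; S2-q->S5; S3-p->S6; S3-q->S5; S4-p->S4; S4-q->S7; S5-p->S8; S5-q->S0; S6-p->S4; S6-q->S9; S7-p->S10; S7-q->S0; S8-p->S8; S8-q->S11; S9-p->S10; S9-q->S0; S10-p->S8; S10-q->S12; S11-p->S13; S11-q->S2; S12-p->S13; S12-q->S2; S13-p->S1; S13-q->S14; S14-p->S6; S14-q->S5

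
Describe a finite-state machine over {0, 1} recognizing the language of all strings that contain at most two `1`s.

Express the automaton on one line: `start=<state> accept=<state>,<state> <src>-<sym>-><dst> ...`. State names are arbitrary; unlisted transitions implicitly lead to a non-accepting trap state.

Only the number of `1`s matters, and only up to 3. Make a chain S0 → S1 → S2 → S3 advanced by each `1` (with S3 absorbing); every other symbol self-loops. The accepting set is {S0, S1, S2}.
        0   1  
>* S0   S0  S1 
 * S1   S1  S2 
 * S2   S2  S3 
   S3   S3  S3 
(> = start, * = accepting)

start=S0 accept=S0,S1,S2 S0-0->S0 S0-1->S1 S1-0->S1 S1-1->S2 S2-0->S2 S2-1->S3 S3-0->S3 S3-1->S3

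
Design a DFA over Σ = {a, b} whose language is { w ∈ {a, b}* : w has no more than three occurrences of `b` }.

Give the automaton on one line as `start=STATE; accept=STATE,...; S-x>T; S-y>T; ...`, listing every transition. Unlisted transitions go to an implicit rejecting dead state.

Only the number of `b`s matters, and only up to 4. Make a chain q0 → q1 → q2 → q3 → q4 advanced by each `b` (with q4 absorbing); every other symbol self-loops. The accepting set is {q0, q1, q2, q3}.
A 5-state machine:
        a   b  
>* q0   q0  q1 
 * q1   q1  q2 
 * q2   q2  q3 
 * q3   q3  q4 
   q4   q4  q4 
(> = start, * = accepting)

start=q0; accept=q0,q1,q2,q3; q0-a>q0; q0-b>q1; q1-a>q1; q1-b>q2; q2-a>q2; q2-b>q3; q3-a>q3; q3-b>q4; q4-a>q4; q4-b>q4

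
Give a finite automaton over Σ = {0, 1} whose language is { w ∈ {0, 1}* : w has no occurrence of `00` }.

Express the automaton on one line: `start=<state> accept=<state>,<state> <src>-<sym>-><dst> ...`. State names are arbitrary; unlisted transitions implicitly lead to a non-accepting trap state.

This is the complement of 'contains `00`'. Use the same substring-matching states — q0 through q2 holding how much of `00` has just been matched — but flip the accepting set: everything except the trap q2 accepts.
With 3 states:
        0   1  
>* q0   q1  q0 
 * q1   q2  q0 
   q2   q2  q2 
(> = start, * = accepting)

start=q0 accept=q0,q1 q0-0->q1 q0-1->q0 q1-0->q2 q1-1->q0 q2-0->q2 q2-1->q2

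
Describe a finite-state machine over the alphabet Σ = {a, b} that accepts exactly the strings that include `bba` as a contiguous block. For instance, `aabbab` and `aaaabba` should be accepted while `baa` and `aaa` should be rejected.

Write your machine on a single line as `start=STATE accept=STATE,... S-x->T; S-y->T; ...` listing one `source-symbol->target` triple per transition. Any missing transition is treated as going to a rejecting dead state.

start=q0; accept=q3; q0-a->q0; q0-b->q1; q1-a->q0; q1-b->q2; q2-a->q3; q2-b->q2; q3-a->q3; q3-b->q3

States q0..q2 record the length of the longest prefix of `bba` that matches the current input suffix. Reaching q3 means `bba` has been seen, and we stay there forever. Accept from q3.
With 4 states:
        a   b  
>  q0   q0  q1 
   q1   q0  q2 
   q2   q3  q2 
 * q3   q3  q3 
(> = start, * = accepting)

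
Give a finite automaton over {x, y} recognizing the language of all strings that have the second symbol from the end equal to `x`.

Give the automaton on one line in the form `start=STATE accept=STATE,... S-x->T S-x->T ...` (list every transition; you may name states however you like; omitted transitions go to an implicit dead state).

start=A accept=D,E A-x->B A-y->C B-x->D B-y->E C-x->F C-y->G D-x->D D-y->E E-x->F E-y->G F-x->D F-y->E G-x->F G-y->G

Because acceptance depends on a position counted from the end, the machine has to buffer the most recent 2 symbols. Make each state the string of the last up-to-2 symbols read; on input `x` shift the window left and append `x`. Accept when the buffered window has length 2 and begins with `x`.
       x  y 
>  A   B  C 
   B   D  E 
   C   F  G 
 * D   D  E 
 * E   F  G 
   F   D  E 
   G   F  G 
(> = start, * = accepting)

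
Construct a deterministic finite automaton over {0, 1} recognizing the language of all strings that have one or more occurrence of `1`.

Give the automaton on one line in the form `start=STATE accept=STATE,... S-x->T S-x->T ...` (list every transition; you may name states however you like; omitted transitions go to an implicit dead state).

start=S0 accept=S1,S2 S0-0->S0 S0-1->S1 S1-0->S1 S1-1->S2 S2-0->S2 S2-1->S2

Only the number of `1`s matters, and only up to 2. Make a chain S0 → S1 → S2 advanced by each `1` (with S2 absorbing); every other symbol self-loops. The accepting set is {S1, S2}.
        0   1  
>  S0   S0  S1 
 * S1   S1  S2 
 * S2   S2  S2 
(> = start, * = accepting)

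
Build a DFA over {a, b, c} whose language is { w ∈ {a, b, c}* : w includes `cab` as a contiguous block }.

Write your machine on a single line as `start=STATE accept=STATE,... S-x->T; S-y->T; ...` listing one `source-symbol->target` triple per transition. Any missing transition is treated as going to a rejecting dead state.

Track how much of `cab` has been matched so far: state q0 is no progress, q3 is the absorbing accept state reached once `cab` has occurred. Intermediate states record partial matches; on a mismatch, fall back to the longest reusable overlap.
A 4-state machine:
        a   b   c  
>  q0   q0  q0  q1 
   q1   q2  q0  q1 
   q2   q0  q3  q1 
 * q3   q3  q3  q3 
(> = start, * = accepting)

start=q0; accept=q3; q0-a->q0; q0-b->q0; q0-c->q1; q1-a->q2; q1-b->q0; q1-c->q1; q2-a->q0; q2-b->q3; q2-c->q1; q3-a->q3; q3-b->q3; q3-c->q3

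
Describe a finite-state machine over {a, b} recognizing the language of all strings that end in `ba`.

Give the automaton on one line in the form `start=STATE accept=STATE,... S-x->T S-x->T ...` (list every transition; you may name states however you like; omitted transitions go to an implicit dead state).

Remember how much of `ba` the current input suffix matches. State s0 means no match yet; s1 means the last symbol is `b`; s2 means the last 2 symbols are `ba`. Only s2 accepts. On a mismatch, fall back to the longest proper suffix that is still a prefix of `ba`.
With 3 states:
        a   b  
>  s0   s0  s1 
   s1   s2  s1 
 * s2   s0  s1 
(> = start, * = accepting)

start=s0 accept=s2 s0-a->s0 s0-b->s1 s1-a->s2 s1-b->s1 s2-a->s0 s2-b->s1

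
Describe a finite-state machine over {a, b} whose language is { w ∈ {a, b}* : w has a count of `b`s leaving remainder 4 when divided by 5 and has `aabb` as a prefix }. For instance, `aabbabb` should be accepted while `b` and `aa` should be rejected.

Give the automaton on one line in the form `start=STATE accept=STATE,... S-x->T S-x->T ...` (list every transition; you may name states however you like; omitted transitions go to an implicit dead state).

Run two small machines in parallel and take their product. The first has 5 states tracking the count of `b`s modulo 5; the second has 6 states tracking whether the input so far still matches the prefix `aabb`. A product state is a pair (one from each), accepting exactly when both do.
A 14-state machine:
          a    b  
>  s0     s1   s2 
   s1     s3   s2 
   s2     s2   s4 
   s3     s5   s6 
   s4     s4   s7 
   s5     s5   s2 
   s6     s2   s8 
   s7     s7   s9 
   s8     s8  s10 
   s9     s9   s5 
   s10   s10  s11 
 * s11   s11  s12 
   s12   s12  s13 
   s13   s13   s8 
(> = start, * = accepting)

start=s0 accept=s11 s0-a->s1 s0-b->s2 s1-a->s3 s1-b->s2 s2-a->s2 s2-b->s4 s3-a->s5 s3-b->s6 s4-a->s4 s4-b->s7 s5-a->s5 s5-b->s2 s6-a->s2 s6-b->s8 s7-a->s7 s7-b->s9 s8-a->s8 s8-b->s10 s9-a->s9 s9-b->s5 s10-a->s10 s10-b->s11 s11-a->s11 s11-b->s12 s12-a->s12 s12-b->s13 s13-a->s13 s13-b->s8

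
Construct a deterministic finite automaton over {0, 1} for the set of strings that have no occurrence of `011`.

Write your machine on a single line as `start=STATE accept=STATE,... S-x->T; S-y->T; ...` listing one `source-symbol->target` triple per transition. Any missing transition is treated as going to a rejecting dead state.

This is the complement of 'contains `011`'. Use the same substring-matching states — s0 through s3 holding how much of `011` has just been matched — but flip the accepting set: everything except the trap s3 accepts.
With 4 states:
        0   1  
>* s0   s1  s0 
 * s1   s1  s2 
 * s2   s1  s3 
   s3   s3  s3 
(> = start, * = accepting)

start=s0; accept=s0,s1,s2; s0-0->s1; s0-1->s0; s1-0->s1; s1-1->s2; s2-0->s1; s2-1->s3; s3-0->s3; s3-1->s3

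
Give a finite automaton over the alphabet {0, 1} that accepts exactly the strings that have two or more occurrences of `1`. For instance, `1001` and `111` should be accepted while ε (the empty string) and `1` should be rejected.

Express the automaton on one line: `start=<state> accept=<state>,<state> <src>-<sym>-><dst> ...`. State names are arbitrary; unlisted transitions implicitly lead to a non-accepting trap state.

Only the number of `1`s matters, and only up to 3. Make a chain q0 → q1 → q2 → q3 advanced by each `1` (with q3 absorbing); every other symbol self-loops. The accepting set is {q2, q3}.
With 4 states:
        0   1  
>  q0   q0  q1 
   q1   q1  q2 
 * q2   q2  q3 
 * q3   q3  q3 
(> = start, * = accepting)

start=q0 accept=q2,q3 q0-0->q0 q0-1->q1 q1-0->q1 q1-1->q2 q2-0->q2 q2-1->q3 q3-0->q3 q3-1->q3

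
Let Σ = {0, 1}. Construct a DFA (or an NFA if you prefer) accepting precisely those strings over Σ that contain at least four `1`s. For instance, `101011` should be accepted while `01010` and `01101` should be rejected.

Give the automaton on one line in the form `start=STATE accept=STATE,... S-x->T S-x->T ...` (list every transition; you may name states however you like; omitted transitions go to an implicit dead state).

Only the number of `1`s matters, and only up to 5. Make a chain A → B → C → D → E → F advanced by each `1` (with F absorbing); every other symbol self-loops. The accepting set is {E, F}.
       0  1 
>  A   A  B 
   B   B  C 
   C   C  D 
   D   D  E 
 * E   E  F 
 * F   F  F 
(> = start, * = accepting)

start=A accept=E,F A-0->A A-1->B B-0->B B-1->C C-0->C C-1->D D-0->D D-1->E E-0->E E-1->F F-0->F F-1->F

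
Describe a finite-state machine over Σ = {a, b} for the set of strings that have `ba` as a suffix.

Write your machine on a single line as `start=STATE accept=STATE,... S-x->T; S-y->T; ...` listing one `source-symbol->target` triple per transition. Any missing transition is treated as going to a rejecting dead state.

start=s0; accept=s2; s0-a->s0; s0-b->s1; s1-a->s2; s1-b->s1; s2-a->s0; s2-b->s1

Remember how much of `ba` the current input suffix matches. State s0 means no match yet; s1 means the last symbol is `b`; s2 means the last 2 symbols are `ba`. Only s2 accepts. On a mismatch, fall back to the longest proper suffix that is still a prefix of `ba`.
With 3 states:
        a   b  
>  s0   s0  s1 
   s1   s2  s1 
 * s2   s0  s1 
(> = start, * = accepting)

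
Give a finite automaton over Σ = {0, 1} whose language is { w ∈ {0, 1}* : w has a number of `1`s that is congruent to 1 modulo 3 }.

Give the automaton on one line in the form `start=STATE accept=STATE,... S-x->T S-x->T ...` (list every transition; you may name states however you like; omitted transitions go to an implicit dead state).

Keep the running count of `1`s modulo 3: each `1` advances along the cycle s0 → s1 → s2 → s0 while other symbols loop. Accept at s1.
3 states suffice.
        0   1  
>  s0   s0  s1 
 * s1   s1  s2 
   s2   s2  s0 
(> = start, * = accepting)

start=s0 accept=s1 s0-0->s0 s0-1->s1 s1-0->s1 s1-1->s2 s2-0->s2 s2-1->s0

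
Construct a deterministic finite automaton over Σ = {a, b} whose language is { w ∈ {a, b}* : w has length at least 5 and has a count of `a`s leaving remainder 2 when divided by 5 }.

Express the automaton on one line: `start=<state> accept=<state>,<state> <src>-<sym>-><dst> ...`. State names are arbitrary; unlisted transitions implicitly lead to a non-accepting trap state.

start=s0 accept=s13 s0-a->s1 s0-b->s2 s1-a->s3 s1-b->s4 s2-a->s4 s2-b->s5 s3-a->s6 s3-b->s7 s4-a->s7 s4-b->s8 s5-a->s8 s5-b->s9 s6-a->s10 s6-b->s6 s7-a->s6 s7-b->s11 s8-a->s11 s8-b->s12 s9-a->s12 s9-b->s9 s10-a->s9 s10-b->s10 s11-a->s6 s11-b->s13 s12-a->s13 s12-b->s12 s13-a->s6 s13-b->s13

Run two small machines in parallel and take their product. One (7 states) tracks the input length, saturating at 6; the other (5 states) tracks the count of `a`s modulo 5. Each combined state is a pair, one component from each; accept when both components accept. Equivalent product states are then merged.
With 14 states:
          a    b  
>  s0     s1   s2 
   s1     s3   s4 
   s2     s4   s5 
   s3     s6   s7 
   s4     s7   s8 
   s5     s8   s9 
   s6    s10   s6 
   s7     s6  s11 
   s8    s11  s12 
   s9    s12   s9 
   s10    s9  s10 
   s11    s6  s13 
   s12   s13  s12 
 * s13    s6  s13 
(> = start, * = accepting)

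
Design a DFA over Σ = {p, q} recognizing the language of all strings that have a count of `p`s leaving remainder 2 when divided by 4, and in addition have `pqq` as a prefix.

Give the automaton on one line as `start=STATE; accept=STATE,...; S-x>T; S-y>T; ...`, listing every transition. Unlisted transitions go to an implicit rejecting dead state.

Build one automaton per condition and run them in lockstep. The first has 4 states tracking the count of `p`s modulo 4; the second has 5 states tracking whether the input so far still matches the prefix `pqq`. A product state is a pair (one from each), accepting exactly when both do. Minimizing collapses redundant product states.
8 states suffice.
        p   q  
>  s0   s1  s2 
   s1   s2  s3 
   s2   s2  s2 
   s3   s2  s4 
   s4   s5  s4 
 * s5   s6  s5 
   s6   s7  s6 
   s7   s4  s7 
(> = start, * = accepting)

start=s0; accept=s5; s0-p>s1; s0-q>s2; s1-p>s2; s1-q>s3; s2-p>s2; s2-q>s2; s3-p>s2; s3-q>s4; s4-p>s5; s4-q>s4; s5-p>s6; s5-q>s5; s6-p>s7; s6-q>s6; s7-p>s4; s7-q>s7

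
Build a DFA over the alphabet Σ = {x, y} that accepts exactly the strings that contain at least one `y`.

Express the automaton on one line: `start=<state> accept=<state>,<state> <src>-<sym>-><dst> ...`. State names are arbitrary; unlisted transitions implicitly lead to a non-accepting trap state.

Count `y`s, saturating at 2: state s0 means no `y` yet, s1 means one `y` seen, s2 means more than one. Each `y` increments (capped at s2); other symbols loop. Accept from {s1, s2}.
With 3 states:
        x   y  
>  s0   s0  s1 
 * s1   s1  s2 
 * s2   s2  s2 
(> = start, * = accepting)

start=s0 accept=s1,s2 s0-x->s0 s0-y->s1 s1-x->s1 s1-y->s2 s2-x->s2 s2-y->s2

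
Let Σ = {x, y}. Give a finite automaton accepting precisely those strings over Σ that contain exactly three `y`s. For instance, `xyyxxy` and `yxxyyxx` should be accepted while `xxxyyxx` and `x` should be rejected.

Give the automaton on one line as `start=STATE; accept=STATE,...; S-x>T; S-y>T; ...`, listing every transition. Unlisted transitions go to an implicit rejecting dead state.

Count `y`s, saturating at 4: states S0 through S3 mean 0 through 3 `y`s seen; S4 means more than 3. Each `y` increments (capped at S4); other symbols loop. Accept from {S3}.
A 5-state machine:
        x   y  
>  S0   S0  S1 
   S1   S1  S2 
   S2   S2  S3 
 * S3   S3  S4 
   S4   S4  S4 
(> = start, * = accepting)

start=S0; accept=S3; S0-x>S0; S0-y>S1; S1-x>S1; S1-y>S2; S2-x>S2; S2-y>S3; S3-x>S3; S3-y>S4; S4-x>S4; S4-y>S4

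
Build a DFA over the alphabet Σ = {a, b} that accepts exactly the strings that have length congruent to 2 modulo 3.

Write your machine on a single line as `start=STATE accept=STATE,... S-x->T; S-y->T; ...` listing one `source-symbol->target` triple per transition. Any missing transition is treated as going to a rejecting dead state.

Count input length modulo 3: every symbol advances one step around the cycle q0 → q1 → q2 → q0. Accept at q2.
        a   b  
>  q0   q1  q1 
   q1   q2  q2 
 * q2   q0  q0 
(> = start, * = accepting)

start=q0; accept=q2; q0-a->q1; q0-b->q1; q1-a->q2; q1-b->q2; q2-a->q0; q2-b->q0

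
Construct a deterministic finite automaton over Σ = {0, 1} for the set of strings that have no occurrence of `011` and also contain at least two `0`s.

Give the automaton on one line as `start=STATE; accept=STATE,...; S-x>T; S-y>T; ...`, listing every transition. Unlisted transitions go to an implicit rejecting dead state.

start=q0; accept=q2,q4; q0-0>q1; q0-1>q0; q1-0>q2; q1-1>q3; q2-0>q2; q2-1>q4; q3-0>q2; q3-1>q5; q4-0>q2; q4-1>q5; q5-0>q5; q5-1>q5

Run two small machines in parallel and take their product. The first has 4 states tracking partial matches of the forbidden pattern `011`; the second has 4 states tracking the count of `0`s, saturating at 3. A product state is a pair (one from each), accepting exactly when both do. Equivalent product states are then merged.
A 6-state machine:
        0   1  
>  q0   q1  q0 
   q1   q2  q3 
 * q2   q2  q4 
   q3   q2  q5 
 * q4   q2  q5 
   q5   q5  q5 
(> = start, * = accepting)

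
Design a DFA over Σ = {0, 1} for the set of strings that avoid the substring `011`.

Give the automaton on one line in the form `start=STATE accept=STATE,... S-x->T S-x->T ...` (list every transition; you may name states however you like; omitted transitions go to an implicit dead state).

start=s0 accept=s0,s1,s2 s0-0->s1 s0-1->s0 s1-0->s1 s1-1->s2 s2-0->s1 s2-1->s3 s3-0->s3 s3-1->s3

Track partial matches of the forbidden pattern `011`. State s3 is a dead state reached once `011` has occurred; every other state accepts. s0 means no part of `011` is currently matched.
With 4 states:
        0   1  
>* s0   s1  s0 
 * s1   s1  s2 
 * s2   s1  s3 
   s3   s3  s3 
(> = start, * = accepting)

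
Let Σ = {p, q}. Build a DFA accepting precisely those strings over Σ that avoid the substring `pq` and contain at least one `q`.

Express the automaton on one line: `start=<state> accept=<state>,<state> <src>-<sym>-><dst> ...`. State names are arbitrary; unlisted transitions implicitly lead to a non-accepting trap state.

start=S0 accept=S2,S4,S5,S7 S0-p->S1 S0-q->S2 S1-p->S1 S1-q->S3 S2-p->S4 S2-q->S5 S3-p->S3 S3-q->S6 S4-p->S4 S4-q->S6 S5-p->S7 S5-q->S5 S6-p->S6 S6-q->S6 S7-p->S7 S7-q->S6

Handle the two conditions separately and then intersect. The first has 3 states tracking partial matches of the forbidden pattern `pq`; the second has 3 states tracking the count of `q`s, saturating at 2. A product state is a pair (one from each), accepting exactly when both do.
8 states suffice.
        p   q  
>  S0   S1  S2 
   S1   S1  S3 
 * S2   S4  S5 
   S3   S3  S6 
 * S4   S4  S6 
 * S5   S7  S5 
   S6   S6  S6 
 * S7   S7  S6 
(> = start, * = accepting)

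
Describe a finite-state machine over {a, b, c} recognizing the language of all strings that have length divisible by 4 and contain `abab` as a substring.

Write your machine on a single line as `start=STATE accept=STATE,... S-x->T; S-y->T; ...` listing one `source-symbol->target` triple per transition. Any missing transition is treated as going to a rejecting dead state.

Handle the two conditions separately and then intersect. The first has 4 states tracking the input length modulo 4; the second has 5 states tracking whether and how much of `abab` has been seen. A product state is a pair (one from each), accepting exactly when both do.
          a    b    c  
>  S0     S1   S2   S2 
   S1     S3   S4   S5 
   S2     S3   S5   S5 
   S3     S6   S7   S8 
   S4     S9   S8   S8 
   S5     S6   S8   S8 
   S6    S10  S11   S0 
   S7    S12   S0   S0 
   S8    S10   S0   S0 
   S9    S10  S13   S0 
   S10    S1  S14   S2 
   S11   S15   S2   S2 
   S12    S1  S16   S2 
 * S13   S16  S16  S16 
   S14   S17   S5   S5 
   S15    S3  S18   S5 
   S16   S18  S18  S18 
   S17    S6  S19   S8 
   S18   S19  S19  S19 
   S19   S13  S13  S13 
(> = start, * = accepting)

start=S0; accept=S13; S0-a->S1; S0-b->S2; S0-c->S2; S1-a->S3; S1-b->S4; S1-c->S5; S2-a->S3; S2-b->S5; S2-c->S5; S3-a->S6; S3-b->S7; S3-c->S8; S4-a->S9; S4-b->S8; S4-c->S8; S5-a->S6; S5-b->S8; S5-c->S8; S6-a->S10; S6-b->S11; S6-c->S0; S7-a->S12; S7-b->S0; S7-c->S0; S8-a->S10; S8-b->S0; S8-c->S0; S9-a->S10; S9-b->S13; S9-c->S0; S10-a->S1; S10-b->S14; S10-c->S2; S11-a->S15; S11-b->S2; S11-c->S2; S12-a->S1; S12-b->S16; S12-c->S2; S13-a->S16; S13-b->S16; S13-c->S16; S14-a->S17; S14-b->S5; S14-c->S5; S15-a->S3; S15-b->S18; S15-c->S5; S16-a->S18; S16-b->S18; S16-c->S18; S17-a->S6; S17-b->S19; S17-c->S8; S18-a->S19; S18-b->S19; S18-c->S19; S19-a->S13; S19-b->S13; S19-c->S13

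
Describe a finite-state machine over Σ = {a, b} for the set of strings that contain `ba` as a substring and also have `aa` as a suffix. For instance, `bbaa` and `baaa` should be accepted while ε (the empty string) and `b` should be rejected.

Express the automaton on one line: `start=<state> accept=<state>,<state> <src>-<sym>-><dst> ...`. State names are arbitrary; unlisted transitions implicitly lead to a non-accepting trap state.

start=S0 accept=S3 S0-a->S0 S0-b->S1 S1-a->S2 S1-b->S1 S2-a->S3 S2-b->S1 S3-a->S3 S3-b->S1

Build one automaton per condition and run them in lockstep. The first has 3 states tracking whether and how much of `ba` has been seen; the second has 3 states tracking how much of the suffix `aa` has currently been matched. A product state is a pair (one from each), accepting exactly when both do. Equivalent product states are then merged.
4 states suffice.
        a   b  
>  S0   S0  S1 
   S1   S2  S1 
   S2   S3  S1 
 * S3   S3  S1 
(> = start, * = accepting)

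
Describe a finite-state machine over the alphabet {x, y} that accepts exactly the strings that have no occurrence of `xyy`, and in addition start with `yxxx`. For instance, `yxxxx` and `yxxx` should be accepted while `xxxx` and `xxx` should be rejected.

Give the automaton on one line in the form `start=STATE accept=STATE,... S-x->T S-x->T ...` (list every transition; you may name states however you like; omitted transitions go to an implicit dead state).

Build one automaton per condition and run them in lockstep. The first has 4 states tracking partial matches of the forbidden pattern `xyy`; the second has 6 states tracking whether the input so far still matches the prefix `yxxx`. A product state is a pair (one from each), accepting exactly when both do. After merging equivalent states the machine shrinks.
A 7-state machine:
        x   y  
>  q0   q1  q2 
   q1   q1  q1 
   q2   q3  q1 
   q3   q4  q1 
   q4   q5  q1 
 * q5   q5  q6 
 * q6   q5  q1 
(> = start, * = accepting)

start=q0 accept=q5,q6 q0-x->q1 q0-y->q2 q1-x->q1 q1-y->q1 q2-x->q3 q2-y->q1 q3-x->q4 q3-y->q1 q4-x->q5 q4-y->q1 q5-x->q5 q5-y->q6 q6-x->q5 q6-y->q1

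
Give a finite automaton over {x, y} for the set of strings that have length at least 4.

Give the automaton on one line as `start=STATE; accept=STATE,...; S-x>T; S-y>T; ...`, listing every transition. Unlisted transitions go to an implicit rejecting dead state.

start=q0; accept=q4,q5; q0-x>q1; q0-y>q1; q1-x>q2; q1-y>q2; q2-x>q3; q2-y>q3; q3-x>q4; q3-y>q4; q4-x>q5; q4-y>q5; q5-x>q5; q5-y>q5

Count input length up to 5: every symbol moves from q0 toward q5, which means 'more than 4' and absorbs. Accept from {q4, q5}.
        x   y  
>  q0   q1  q1 
   q1   q2  q2 
   q2   q3  q3 
   q3   q4  q4 
 * q4   q5  q5 
 * q5   q5  q5 
(> = start, * = accepting)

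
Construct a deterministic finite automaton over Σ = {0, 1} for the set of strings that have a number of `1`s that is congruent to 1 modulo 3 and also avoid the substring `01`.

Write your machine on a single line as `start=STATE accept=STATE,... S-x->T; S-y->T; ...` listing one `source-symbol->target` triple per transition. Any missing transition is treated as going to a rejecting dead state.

Build one automaton per condition and run them in lockstep. The first has 3 states tracking the count of `1`s modulo 3; the second has 3 states tracking partial matches of the forbidden pattern `01`. A product state is a pair (one from each), accepting exactly when both do. After merging equivalent states the machine shrinks.
        0   1  
>  S0   S1  S2 
   S1   S1  S1 
 * S2   S3  S4 
 * S3   S3  S1 
   S4   S1  S0 
(> = start, * = accepting)

start=S0; accept=S2,S3; S0-0->S1; S0-1->S2; S1-0->S1; S1-1->S1; S2-0->S3; S2-1->S4; S3-0->S3; S3-1->S1; S4-0->S1; S4-1->S0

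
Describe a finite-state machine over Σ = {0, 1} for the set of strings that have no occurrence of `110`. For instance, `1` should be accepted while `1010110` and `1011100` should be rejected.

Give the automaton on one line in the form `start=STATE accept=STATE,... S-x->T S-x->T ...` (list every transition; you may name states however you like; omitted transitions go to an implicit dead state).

start=S0 accept=S0,S1,S2 S0-0->S0 S0-1->S1 S1-0->S0 S1-1->S2 S2-0->S3 S2-1->S2 S3-0->S3 S3-1->S3

This is the complement of 'contains `110`'. Use the same substring-matching states — S0 through S3 holding how much of `110` has just been matched — but flip the accepting set: everything except the trap S3 accepts.
4 states suffice.
        0   1  
>* S0   S0  S1 
 * S1   S0  S2 
 * S2   S3  S2 
   S3   S3  S3 
(> = start, * = accepting)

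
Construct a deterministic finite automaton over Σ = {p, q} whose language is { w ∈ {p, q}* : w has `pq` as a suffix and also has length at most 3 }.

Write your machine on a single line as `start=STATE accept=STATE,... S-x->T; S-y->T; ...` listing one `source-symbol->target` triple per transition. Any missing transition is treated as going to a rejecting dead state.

Build one automaton per condition and run them in lockstep. The first has 3 states tracking how much of the suffix `pq` has currently been matched; the second has 5 states tracking the input length, saturating at 4. A product state is a pair (one from each), accepting exactly when both do.
A 12-state machine:
          p    q  
>  s0     s1   s2 
   s1     s3   s4 
   s2     s3   s5 
   s3     s6   s7 
 * s4     s6   s8 
   s5     s6   s8 
   s6     s9  s10 
 * s7     s9  s11 
   s8     s9  s11 
   s9     s9  s10 
   s10    s9  s11 
   s11    s9  s11 
(> = start, * = accepting)

start=s0; accept=s4,s7; s0-p->s1; s0-q->s2; s1-p->s3; s1-q->s4; s2-p->s3; s2-q->s5; s3-p->s6; s3-q->s7; s4-p->s6; s4-q->s8; s5-p->s6; s5-q->s8; s6-p->s9; s6-q->s10; s7-p->s9; s7-q->s11; s8-p->s9; s8-q->s11; s9-p->s9; s9-q->s10; s10-p->s9; s10-q->s11; s11-p->s9; s11-q->s11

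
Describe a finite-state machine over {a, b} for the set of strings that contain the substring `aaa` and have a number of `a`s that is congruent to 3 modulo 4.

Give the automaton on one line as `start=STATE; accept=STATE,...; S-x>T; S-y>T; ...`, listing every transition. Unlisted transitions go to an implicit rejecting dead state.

start=s0; accept=s4; s0-a>s1; s0-b>s0; s1-a>s2; s1-b>s3; s2-a>s4; s2-b>s5; s3-a>s6; s3-b>s3; s4-a>s7; s4-b>s4; s5-a>s8; s5-b>s5; s6-a>s9; s6-b>s5; s7-a>s10; s7-b>s7; s8-a>s11; s8-b>s12; s9-a>s7; s9-b>s12; s10-a>s13; s10-b>s10; s11-a>s10; s11-b>s0; s12-a>s14; s12-b>s12; s13-a>s4; s13-b>s13; s14-a>s15; s14-b>s0; s15-a>s13; s15-b>s3

Handle the two conditions separately and then intersect. The first has 4 states tracking whether and how much of `aaa` has been seen; the second has 4 states tracking the count of `a`s modulo 4. A product state is a pair (one from each), accepting exactly when both do.
With 16 states:
          a    b  
>  s0     s1   s0 
   s1     s2   s3 
   s2     s4   s5 
   s3     s6   s3 
 * s4     s7   s4 
   s5     s8   s5 
   s6     s9   s5 
   s7    s10   s7 
   s8    s11  s12 
   s9     s7  s12 
   s10   s13  s10 
   s11   s10   s0 
   s12   s14  s12 
   s13    s4  s13 
   s14   s15   s0 
   s15   s13   s3 
(> = start, * = accepting)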